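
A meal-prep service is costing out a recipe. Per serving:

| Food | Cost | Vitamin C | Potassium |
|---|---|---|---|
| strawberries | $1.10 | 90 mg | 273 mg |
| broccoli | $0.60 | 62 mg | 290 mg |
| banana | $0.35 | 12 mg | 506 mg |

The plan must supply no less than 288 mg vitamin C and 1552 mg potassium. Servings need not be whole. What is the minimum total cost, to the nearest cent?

$2.89

Check every corner: each single food scaled to meet both minima, and each pair solved so both constraints bind.
strawberries only: max(288/90, 1552/273) = 5.685 servings → $6.25.
broccoli only: max(288/62, 1552/290) = 5.352 servings → $3.21.
banana only: max(288/12, 1552/506) = 24 servings → $8.40.
strawberries + broccoli: intersection lies outside the first quadrant.
strawberries + banana with both tight: 3.007 servings and 1.445 servings → $3.81.
broccoli + banana with both tight: 4.557 servings and 0.4555 servings → $2.89.
Cheapest feasible corner: $2.89.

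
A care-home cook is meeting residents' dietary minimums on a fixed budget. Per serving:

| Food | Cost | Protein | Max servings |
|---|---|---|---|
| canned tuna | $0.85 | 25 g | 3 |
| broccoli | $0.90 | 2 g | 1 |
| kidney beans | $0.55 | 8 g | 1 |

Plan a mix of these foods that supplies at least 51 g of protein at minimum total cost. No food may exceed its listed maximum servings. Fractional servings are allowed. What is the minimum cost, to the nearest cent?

Cost per g of protein: canned tuna $0.0340, kidney beans $0.0688, broccoli $0.4500.
Take 2.04 servings of canned tuna: +51.0 g protein for $1.73 (total $1.73, still need 0.0 g).
Filling from the cheapest source first is optimal under one linear minimum: $1.73.

$1.73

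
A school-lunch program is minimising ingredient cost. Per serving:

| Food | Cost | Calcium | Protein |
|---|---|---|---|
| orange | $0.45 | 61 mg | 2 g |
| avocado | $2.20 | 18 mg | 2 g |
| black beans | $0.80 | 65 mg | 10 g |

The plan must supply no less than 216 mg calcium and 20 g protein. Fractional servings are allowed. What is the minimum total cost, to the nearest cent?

$2.12

With two linear requirements the optimum uses one or two foods; enumerate the corners.
orange only: max(216/61, 20/2) = 10 servings → $4.50.
avocado only: max(216/18, 20/2) = 12 servings → $26.40.
black beans only: max(216/65, 20/10) = 3.323 servings → $2.66.
orange + avocado with both tight: 0.8372 servings and 9.163 servings → $20.53.
orange + black beans with both tight: 1.792 servings and 1.642 servings → $2.12.
avocado + black beans: the both-tight solution has a negative serving — not a feasible corner.
So the least-cost plan costs $2.12.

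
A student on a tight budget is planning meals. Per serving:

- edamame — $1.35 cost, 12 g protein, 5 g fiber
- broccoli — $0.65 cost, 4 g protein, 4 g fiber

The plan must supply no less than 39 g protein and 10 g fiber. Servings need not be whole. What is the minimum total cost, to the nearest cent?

$4.39

edamame only: max(39/12, 10/5) = 3.25 servings → $4.39.
broccoli only: max(39/4, 10/4) = 9.75 servings → $6.34.
edamame + broccoli: intersection lies outside the first quadrant.
Cheapest feasible corner: $4.39.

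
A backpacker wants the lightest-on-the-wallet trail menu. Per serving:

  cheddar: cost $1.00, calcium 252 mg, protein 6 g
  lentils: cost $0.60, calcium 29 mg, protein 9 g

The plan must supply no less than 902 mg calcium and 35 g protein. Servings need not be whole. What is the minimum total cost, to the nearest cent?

Minimising a linear cost over {calcium ≥ 902, protein ≥ 35, servings ≥ 0} — the optimum is at a vertex, using one or two foods.
cheddar only: max(902/252, 35/6) = 5.833 servings → $5.83.
lentils only: max(902/29, 35/9) = 31.1 servings → $18.66.
cheddar + lentils with both tight: 3.392 servings and 1.628 servings → $4.37.
So the least-cost plan costs $4.37.

$4.37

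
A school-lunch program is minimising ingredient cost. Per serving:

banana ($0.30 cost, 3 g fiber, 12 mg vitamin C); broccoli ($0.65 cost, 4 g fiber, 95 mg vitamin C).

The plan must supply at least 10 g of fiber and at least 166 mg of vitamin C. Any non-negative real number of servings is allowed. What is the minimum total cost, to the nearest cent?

This is a tiny linear program; its minimum lies at a vertex of the feasible set. List the vertices and price them.
banana only: max(10/3, 166/12) = 13.83 servings → $4.15.
broccoli only: max(10/4, 166/95) = 2.5 servings → $1.62.
banana + broccoli with both tight: 1.207 servings and 1.595 servings → $1.40.
Cheapest feasible corner: $1.40.

$1.40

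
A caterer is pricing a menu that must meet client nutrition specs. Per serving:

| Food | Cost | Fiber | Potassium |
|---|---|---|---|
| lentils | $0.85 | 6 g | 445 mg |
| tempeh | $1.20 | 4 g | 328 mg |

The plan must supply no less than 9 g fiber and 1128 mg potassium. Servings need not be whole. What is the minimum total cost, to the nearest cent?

$2.15

Two binding constraints pin down two serving amounts, so the optimal mix uses at most two foods. The candidates are each food alone (scaled to the tighter of fiber/potassium) and each pair with both constraints tight.
lentils only: max(9/6, 1128/445) = 2.535 servings → $2.15.
tempeh only: max(9/4, 1128/328) = 3.439 servings → $4.13.
lentils + tempeh with both targets exact would need a negative amount; discard.
The minimum over all feasible corners is $2.15.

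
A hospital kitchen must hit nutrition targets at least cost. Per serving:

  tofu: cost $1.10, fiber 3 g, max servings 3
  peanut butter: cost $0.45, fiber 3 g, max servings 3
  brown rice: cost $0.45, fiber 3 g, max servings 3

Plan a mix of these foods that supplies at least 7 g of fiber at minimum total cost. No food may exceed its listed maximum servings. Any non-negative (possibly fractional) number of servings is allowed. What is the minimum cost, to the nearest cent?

Cost per g of fiber: peanut butter $0.1500, brown rice $0.1500, tofu $0.3667.
Take 2.333 servings of peanut butter: +7.0 g fiber for $1.05 (total $1.05, still need 0.0 g).
Greedy by cheapest-per-g is optimal for a single linear constraint, so the minimum cost is $1.05.

$1.05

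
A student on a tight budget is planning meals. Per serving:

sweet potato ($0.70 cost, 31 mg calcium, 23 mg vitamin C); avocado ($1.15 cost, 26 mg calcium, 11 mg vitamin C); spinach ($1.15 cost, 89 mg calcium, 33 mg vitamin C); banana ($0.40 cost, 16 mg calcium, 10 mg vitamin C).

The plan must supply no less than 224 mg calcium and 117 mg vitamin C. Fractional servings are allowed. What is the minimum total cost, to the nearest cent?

$3.78

sweet potato only: max(224/31, 117/23) = 7.226 servings → $5.06.
avocado only: max(224/26, 117/11) = 10.64 servings → $12.23.
spinach only: max(224/89, 117/33) = 3.545 servings → $4.08.
banana only: max(224/16, 117/10) = 14 servings → $5.60.
sweet potato + avocado with both tight: 2.249 servings and 5.934 servings → $8.40.
sweet potato + spinach with both tight: 2.95 servings and 1.489 servings → $3.78.
sweet potato + banana: intersection lies outside the first quadrant.
avocado + spinach with both targets exact would need a negative amount; discard.
avocado + banana with both tight: 4.381 servings and 6.881 servings → $7.79.
spinach + banana with both tight: 1.017 servings and 8.345 servings → $4.51.
The minimum over all feasible corners is $3.78.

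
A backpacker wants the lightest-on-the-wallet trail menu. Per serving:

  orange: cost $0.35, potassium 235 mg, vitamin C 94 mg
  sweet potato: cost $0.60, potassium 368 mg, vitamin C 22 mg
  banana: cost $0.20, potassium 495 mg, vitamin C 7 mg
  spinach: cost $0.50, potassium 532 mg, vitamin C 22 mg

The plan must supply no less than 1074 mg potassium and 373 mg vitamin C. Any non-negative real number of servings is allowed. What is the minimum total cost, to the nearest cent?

For a min-cost LP with two ≥-constraints, a basic feasible solution has at most two positive variables.
orange only: max(1074/235, 373/94) = 4.57 servings → $1.60.
sweet potato only: max(1074/368, 373/22) = 16.95 servings → $10.17.
banana only: max(1074/495, 373/7) = 53.29 servings → $10.66.
spinach only: max(1074/532, 373/22) = 16.95 servings → $8.48.
orange + sweet potato with both tight: 3.862 servings and 0.4521 servings → $1.62.
orange + banana with both tight: 3.946 servings and 0.2963 servings → $1.44.
orange + spinach with both tight: 3.899 servings and 0.2966 servings → $1.51.
sweet potato + banana with both targets exact would need a negative amount; discard.
sweet potato + spinach: intersection lies outside the first quadrant.
banana + spinach: the both-tight solution has a negative serving — not a feasible corner.
Cheapest feasible corner: $1.44.

$1.44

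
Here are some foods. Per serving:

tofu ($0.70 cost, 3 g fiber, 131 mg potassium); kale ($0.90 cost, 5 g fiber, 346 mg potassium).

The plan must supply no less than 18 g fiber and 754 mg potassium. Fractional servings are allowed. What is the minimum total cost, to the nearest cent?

The cheapest plan sits at a corner of the feasible region — with two constraints it uses at most two foods.
tofu only: max(18/3, 754/131) = 6 servings → $4.20.
kale only: max(18/5, 754/346) = 3.6 servings → $3.24.
tofu + kale: intersection lies outside the first quadrant.
So the least-cost plan costs $3.24.

$3.24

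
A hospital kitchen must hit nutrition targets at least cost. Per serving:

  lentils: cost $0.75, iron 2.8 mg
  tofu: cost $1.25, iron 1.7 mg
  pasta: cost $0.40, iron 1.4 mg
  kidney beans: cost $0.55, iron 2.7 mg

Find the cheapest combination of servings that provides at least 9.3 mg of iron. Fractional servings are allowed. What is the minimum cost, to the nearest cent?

Cost per mg of iron: kidney beans $0.2037, lentils $0.2679, pasta $0.2857, tofu $0.7353.
With no serving limits, use only kidney beans: 9.3 mg / 2.7 mg = 3.444 servings × $0.55 = $1.89.

$1.89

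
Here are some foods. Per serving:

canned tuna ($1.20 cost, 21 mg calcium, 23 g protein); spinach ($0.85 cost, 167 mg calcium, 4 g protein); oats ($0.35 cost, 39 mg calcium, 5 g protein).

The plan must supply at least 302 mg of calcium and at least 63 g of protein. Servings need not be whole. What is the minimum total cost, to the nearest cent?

$3.92

A basic optimal solution has at most two foods positive. Try each food alone and each pair with both targets met exactly.
canned tuna only: max(302/21, 63/23) = 14.38 servings → $17.26.
spinach only: max(302/167, 63/4) = 15.75 servings → $13.39.
oats only: max(302/39, 63/5) = 12.6 servings → $4.41.
canned tuna + spinach with both tight: 2.479 servings and 1.497 servings → $4.25.
canned tuna + oats with both tight: 1.196 servings and 7.1 servings → $3.92.
spinach + oats with both targets exact would need a negative amount; discard.
The minimum over all feasible corners is $3.92.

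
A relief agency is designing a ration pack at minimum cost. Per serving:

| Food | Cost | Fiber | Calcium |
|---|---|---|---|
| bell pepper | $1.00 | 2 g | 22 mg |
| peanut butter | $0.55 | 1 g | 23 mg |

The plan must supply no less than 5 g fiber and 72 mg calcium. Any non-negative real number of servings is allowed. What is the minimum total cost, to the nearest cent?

$2.57

Compare the cost at each extreme point of the feasible region.
bell pepper only: max(5/2, 72/22) = 3.273 servings → $3.27.
peanut butter only: max(5/1, 72/23) = 5 servings → $2.75.
bell pepper + peanut butter with both tight: 1.792 servings and 1.417 servings → $2.57.
The minimum over all feasible corners is $2.57.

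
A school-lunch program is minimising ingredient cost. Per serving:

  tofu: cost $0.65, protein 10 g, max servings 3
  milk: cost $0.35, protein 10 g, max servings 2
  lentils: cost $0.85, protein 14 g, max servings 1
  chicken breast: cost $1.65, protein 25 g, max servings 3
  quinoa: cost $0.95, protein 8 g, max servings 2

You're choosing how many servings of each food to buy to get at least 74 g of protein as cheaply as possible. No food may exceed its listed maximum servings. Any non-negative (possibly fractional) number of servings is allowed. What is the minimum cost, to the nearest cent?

$4.16

Cost per g of protein: milk $0.0350, lentils $0.0607, tofu $0.0650, chicken breast $0.0660, quinoa $0.1187.
Take 2 servings of milk: +20.0 g protein for $0.70 (total $0.70, still need 54.0 g).
Take 1 serving of lentils: +14.0 g protein for $0.85 (total $1.55, still need 40.0 g).
Take 3 servings of tofu: +30.0 g protein for $1.95 (total $3.50, still need 10.0 g).
Take 0.4 servings of chicken breast: +10.0 g protein for $0.66 (total $4.16, still need 0.0 g).
Filling from the cheapest source first is optimal under one linear minimum: $4.16.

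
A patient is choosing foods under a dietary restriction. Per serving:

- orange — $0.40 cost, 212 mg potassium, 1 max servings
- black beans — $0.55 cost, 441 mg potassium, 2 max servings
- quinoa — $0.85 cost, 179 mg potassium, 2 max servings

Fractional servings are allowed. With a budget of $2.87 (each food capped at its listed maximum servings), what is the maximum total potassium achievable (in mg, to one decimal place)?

1382.5 mg

Potassium per dollar: black beans 801.8, orange 530, quinoa 210.6.
Take 2 servings of black beans: spends $1.10, +882.0 mg potassium (running total 882.0 mg).
Take 1 serving of orange: spends $0.40, +212.0 mg potassium (running total 1094.0 mg).
Take 1.612 servings of quinoa: spends $1.37, +288.5 mg potassium (running total 1382.5 mg).
Greedy by best ratio exhausts the cost allowance optimally: 1382.5 mg.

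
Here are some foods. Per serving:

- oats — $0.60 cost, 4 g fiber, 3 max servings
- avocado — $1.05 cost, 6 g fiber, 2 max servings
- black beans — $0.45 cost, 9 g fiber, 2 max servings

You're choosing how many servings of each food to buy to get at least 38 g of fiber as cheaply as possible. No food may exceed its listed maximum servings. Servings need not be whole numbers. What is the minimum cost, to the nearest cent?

Cost per g of fiber: black beans $0.0500, oats $0.1500, avocado $0.1750.
Take 2 servings of black beans: +18.0 g fiber for $0.90 (total $0.90, still need 20.0 g).
Take 3 servings of oats: +12.0 g fiber for $1.80 (total $2.70, still need 8.0 g).
Take 1.333 servings of avocado: +8.0 g fiber for $1.40 (total $4.10, still need 0.0 g).
Greedy by cheapest-per-g is optimal for a single linear constraint, so the minimum cost is $4.10.

$4.10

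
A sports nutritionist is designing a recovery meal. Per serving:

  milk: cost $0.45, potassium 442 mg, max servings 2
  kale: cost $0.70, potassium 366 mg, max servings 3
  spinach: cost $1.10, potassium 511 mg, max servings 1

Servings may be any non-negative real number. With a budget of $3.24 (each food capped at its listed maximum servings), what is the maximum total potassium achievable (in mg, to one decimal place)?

2093.5 mg

Potassium per dollar: milk 982.2, kale 522.9, spinach 464.5.
Take 2 servings of milk: spends $0.90, +884.0 mg potassium (running total 884.0 mg).
Take 3 servings of kale: spends $2.10, +1098.0 mg potassium (running total 1982.0 mg).
Take 0.2182 servings of spinach: spends $0.24, +111.5 mg potassium (running total 2093.5 mg).
Filling greedily by potassium-per-dollar is optimal for one linear limit, giving 2093.5 mg.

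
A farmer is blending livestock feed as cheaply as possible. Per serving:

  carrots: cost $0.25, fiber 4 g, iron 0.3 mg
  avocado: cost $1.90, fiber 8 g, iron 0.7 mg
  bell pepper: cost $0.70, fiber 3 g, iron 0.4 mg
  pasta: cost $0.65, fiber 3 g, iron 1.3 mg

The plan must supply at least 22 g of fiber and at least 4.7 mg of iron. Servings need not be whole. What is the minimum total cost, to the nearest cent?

Compare the cost at each extreme point of the feasible region.
carrots only: max(22/4, 4.7/0.3) = 15.67 servings → $3.92.
avocado only: max(22/8, 4.7/0.7) = 6.714 servings → $12.76.
bell pepper only: max(22/3, 4.7/0.4) = 11.75 servings → $8.22.
pasta only: max(22/3, 4.7/1.3) = 7.333 servings → $4.77.
carrots + avocado: intersection lies outside the first quadrant.
carrots + bell pepper: the both-tight solution has a negative serving — not a feasible corner.
carrots + pasta with both tight: 3.372 servings and 2.837 servings → $2.69.
avocado + bell pepper with both targets exact would need a negative amount; discard.
avocado + pasta with both tight: 1.747 servings and 2.675 servings → $5.06.
bell pepper + pasta with both tight: 5.37 servings and 1.963 servings → $5.04.
So the least-cost plan costs $2.69.

$2.69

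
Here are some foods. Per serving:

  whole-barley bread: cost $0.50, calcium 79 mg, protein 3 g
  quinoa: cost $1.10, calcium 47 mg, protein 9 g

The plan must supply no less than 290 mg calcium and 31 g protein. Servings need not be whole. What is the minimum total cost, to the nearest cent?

$4.06

This is a tiny linear program; its minimum lies at a vertex of the feasible set. List the vertices and price them.
whole-barley bread only: max(290/79, 31/3) = 10.33 servings → $5.17.
quinoa only: max(290/47, 31/9) = 6.17 servings → $6.79.
whole-barley bread + quinoa with both tight: 2.023 servings and 2.77 servings → $4.06.
Cheapest feasible corner: $4.06.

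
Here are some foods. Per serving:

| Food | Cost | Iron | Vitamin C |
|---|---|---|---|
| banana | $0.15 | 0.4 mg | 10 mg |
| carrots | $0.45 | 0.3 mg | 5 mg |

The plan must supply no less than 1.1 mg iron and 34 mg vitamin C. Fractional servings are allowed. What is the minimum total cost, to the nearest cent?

With two linear requirements the optimum uses one or two foods; enumerate the corners.
banana only: max(1.1/0.4, 34/10) = 3.4 servings → $0.51.
carrots only: max(1.1/0.3, 34/5) = 6.8 servings → $3.06.
banana + carrots: the both-tight solution has a negative serving — not a feasible corner.
So the least-cost plan costs $0.51.

$0.51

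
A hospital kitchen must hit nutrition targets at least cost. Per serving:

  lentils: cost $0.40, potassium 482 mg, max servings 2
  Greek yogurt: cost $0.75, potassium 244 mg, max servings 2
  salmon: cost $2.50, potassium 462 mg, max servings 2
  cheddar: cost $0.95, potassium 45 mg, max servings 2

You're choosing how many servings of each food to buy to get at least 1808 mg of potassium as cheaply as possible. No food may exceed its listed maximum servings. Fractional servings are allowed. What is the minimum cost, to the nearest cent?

Cost per mg of potassium: lentils $0.0008, Greek yogurt $0.0031, salmon $0.0054, cheddar $0.0211.
Take 2 servings of lentils: +964.0 mg potassium for $0.80 (total $0.80, still need 844.0 mg).
Take 2 servings of Greek yogurt: +488.0 mg potassium for $1.50 (total $2.30, still need 356.0 mg).
Take 0.7706 servings of salmon: +356.0 mg potassium for $1.93 (total $4.23, still need 0.0 mg).
Greedy by cheapest-per-mg is optimal for a single linear constraint, so the minimum cost is $4.23.

$4.23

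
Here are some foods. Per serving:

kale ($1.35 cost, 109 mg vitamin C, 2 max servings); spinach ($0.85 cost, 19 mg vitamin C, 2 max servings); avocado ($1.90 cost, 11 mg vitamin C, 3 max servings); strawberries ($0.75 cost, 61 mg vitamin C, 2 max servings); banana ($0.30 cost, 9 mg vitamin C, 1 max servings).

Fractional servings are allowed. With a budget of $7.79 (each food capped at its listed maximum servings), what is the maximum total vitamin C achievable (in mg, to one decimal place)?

396.2 mg

Vitamin C per dollar: strawberries 81.33, kale 80.74, banana 30, spinach 22.35, avocado 5.789.
Take 2 servings of strawberries: spends $1.50, +122.0 mg vitamin C (running total 122.0 mg).
Take 2 servings of kale: spends $2.70, +218.0 mg vitamin C (running total 340.0 mg).
Take 1 serving of banana: spends $0.30, +9.0 mg vitamin C (running total 349.0 mg).
Take 2 servings of spinach: spends $1.70, +38.0 mg vitamin C (running total 387.0 mg).
Take 0.8368 servings of avocado: spends $1.59, +9.2 mg vitamin C (running total 396.2 mg).
Filling greedily by vitamin C-per-dollar is optimal for one linear limit, giving 396.2 mg.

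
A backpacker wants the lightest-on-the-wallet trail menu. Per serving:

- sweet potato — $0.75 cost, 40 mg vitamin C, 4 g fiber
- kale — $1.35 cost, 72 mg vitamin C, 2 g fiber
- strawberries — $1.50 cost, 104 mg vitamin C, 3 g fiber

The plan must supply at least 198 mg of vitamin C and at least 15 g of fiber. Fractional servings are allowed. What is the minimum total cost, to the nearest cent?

sweet potato only: max(198/40, 15/4) = 4.95 servings → $3.71.
kale only: max(198/72, 15/2) = 7.5 servings → $10.12.
strawberries only: max(198/104, 15/3) = 5 servings → $7.50.
sweet potato + kale with both tight: 3.288 servings and 0.9231 servings → $3.71.
sweet potato + strawberries with both tight: 3.264 servings and 0.6486 servings → $3.42.
kale + strawberries: the both-tight solution has a negative serving — not a feasible corner.
The minimum over all feasible corners is $3.42.

$3.42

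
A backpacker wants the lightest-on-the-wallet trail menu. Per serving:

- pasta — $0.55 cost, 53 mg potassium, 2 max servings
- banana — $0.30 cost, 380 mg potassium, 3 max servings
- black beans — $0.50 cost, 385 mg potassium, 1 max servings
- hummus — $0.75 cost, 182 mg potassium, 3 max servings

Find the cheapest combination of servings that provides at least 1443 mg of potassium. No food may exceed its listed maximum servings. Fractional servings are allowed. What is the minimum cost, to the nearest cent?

$1.29

Cost per mg of potassium: banana $0.0008, black beans $0.0013, hummus $0.0041, pasta $0.0104.
Take 3 servings of banana: +1140.0 mg potassium for $0.90 (total $0.90, still need 303.0 mg).
Take 0.787 servings of black beans: +303.0 mg potassium for $0.39 (total $1.29, still need 0.0 mg).
Greedy by cheapest-per-mg is optimal for a single linear constraint, so the minimum cost is $1.29.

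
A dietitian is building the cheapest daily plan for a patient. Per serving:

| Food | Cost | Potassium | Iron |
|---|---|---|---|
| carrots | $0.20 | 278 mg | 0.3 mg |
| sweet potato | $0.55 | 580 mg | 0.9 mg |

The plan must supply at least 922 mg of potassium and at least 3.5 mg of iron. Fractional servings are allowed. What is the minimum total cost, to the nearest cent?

$2.14

carrots only: max(922/278, 3.5/0.3) = 11.67 servings → $2.33.
sweet potato only: max(922/580, 3.5/0.9) = 3.889 servings → $2.14.
carrots + sweet potato: the both-tight solution has a negative serving — not a feasible corner.
The minimum over all feasible corners is $2.14.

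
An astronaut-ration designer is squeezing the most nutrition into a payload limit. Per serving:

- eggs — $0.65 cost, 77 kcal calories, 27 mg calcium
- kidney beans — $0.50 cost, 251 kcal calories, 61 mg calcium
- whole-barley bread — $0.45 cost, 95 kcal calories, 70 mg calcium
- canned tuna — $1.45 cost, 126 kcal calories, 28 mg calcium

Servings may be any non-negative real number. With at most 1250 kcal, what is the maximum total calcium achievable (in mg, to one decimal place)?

Calcium per kcal: whole-barley bread 0.7368, eggs 0.3506, kidney beans 0.243, canned tuna 0.2222.
With no serving limits, spend the whole calories allowance on whole-barley bread: 1250 kcal / 95 kcal × 70 mg = 921.1 mg.

921.1 mg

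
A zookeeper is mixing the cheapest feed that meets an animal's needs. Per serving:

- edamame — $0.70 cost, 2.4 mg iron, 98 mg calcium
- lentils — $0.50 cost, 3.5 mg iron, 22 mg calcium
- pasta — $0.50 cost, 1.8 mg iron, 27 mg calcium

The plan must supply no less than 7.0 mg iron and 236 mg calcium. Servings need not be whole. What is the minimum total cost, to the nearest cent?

A basic optimal solution has at most two foods positive. Try each food alone and each pair with both targets met exactly.
edamame only: max(7.0/2.4, 236/98) = 2.917 servings → $2.04.
lentils only: max(7.0/3.5, 236/22) = 10.73 servings → $5.36.
pasta only: max(7.0/1.8, 236/27) = 8.741 servings → $4.37.
edamame + lentils with both tight: 2.316 servings and 0.4121 servings → $1.83.
edamame + pasta with both tight: 2.113 servings and 1.072 servings → $2.01.
lentils + pasta with both targets exact would need a negative amount; discard.
The minimum over all feasible corners is $1.83.

$1.83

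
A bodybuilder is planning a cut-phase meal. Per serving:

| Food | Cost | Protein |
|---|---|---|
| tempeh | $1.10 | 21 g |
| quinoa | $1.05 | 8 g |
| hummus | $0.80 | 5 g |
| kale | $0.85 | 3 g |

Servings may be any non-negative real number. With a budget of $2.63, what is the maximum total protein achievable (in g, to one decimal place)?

Protein per dollar: tempeh 19.09, quinoa 7.619, hummus 6.25, kale 3.529.
With no serving limits, spend the whole cost allowance on tempeh: $2.63 / $1.10 × 21 g = 50.2 g.

50.2 g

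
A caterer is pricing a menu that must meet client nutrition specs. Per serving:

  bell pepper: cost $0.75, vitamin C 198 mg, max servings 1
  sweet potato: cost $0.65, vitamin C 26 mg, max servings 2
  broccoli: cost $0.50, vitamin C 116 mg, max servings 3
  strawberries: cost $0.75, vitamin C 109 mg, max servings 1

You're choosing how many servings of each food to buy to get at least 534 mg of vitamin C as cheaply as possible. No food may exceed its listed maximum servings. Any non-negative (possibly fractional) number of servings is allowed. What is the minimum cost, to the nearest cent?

$2.20

Cost per mg of vitamin C: bell pepper $0.0038, broccoli $0.0043, strawberries $0.0069, sweet potato $0.0250.
Take 1 serving of bell pepper: +198.0 mg vitamin C for $0.75 (total $0.75, still need 336.0 mg).
Take 2.897 servings of broccoli: +336.0 mg vitamin C for $1.45 (total $2.20, still need 0.0 mg).
Filling from the cheapest source first is optimal under one linear minimum: $2.20.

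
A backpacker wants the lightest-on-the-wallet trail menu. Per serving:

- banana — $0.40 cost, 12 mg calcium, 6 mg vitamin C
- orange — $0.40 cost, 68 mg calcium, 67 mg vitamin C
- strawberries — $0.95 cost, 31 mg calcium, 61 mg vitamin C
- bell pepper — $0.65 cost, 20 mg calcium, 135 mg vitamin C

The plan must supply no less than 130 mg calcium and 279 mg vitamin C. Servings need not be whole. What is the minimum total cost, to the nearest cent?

$1.46

Minimising a linear cost over {calcium ≥ 130, vitamin C ≥ 279, servings ≥ 0} — the optimum is at a vertex, using one or two foods.
banana only: max(130/12, 279/6) = 46.5 servings → $18.60.
orange only: max(130/68, 279/67) = 4.164 servings → $1.67.
strawberries only: max(130/31, 279/61) = 4.574 servings → $4.35.
bell pepper only: max(130/20, 279/135) = 6.5 servings → $4.22.
banana + orange: intersection lies outside the first quadrant.
banana + strawberries: the both-tight solution has a negative serving — not a feasible corner.
banana + bell pepper with both tight: 7.98 servings and 1.712 servings → $4.30.
orange + strawberries: the both-tight solution has a negative serving — not a feasible corner.
orange + bell pepper with both tight: 1.527 servings and 1.309 servings → $1.46.
strawberries + bell pepper with both tight: 4.037 servings and 0.2425 servings → $3.99.
So the least-cost plan costs $1.46.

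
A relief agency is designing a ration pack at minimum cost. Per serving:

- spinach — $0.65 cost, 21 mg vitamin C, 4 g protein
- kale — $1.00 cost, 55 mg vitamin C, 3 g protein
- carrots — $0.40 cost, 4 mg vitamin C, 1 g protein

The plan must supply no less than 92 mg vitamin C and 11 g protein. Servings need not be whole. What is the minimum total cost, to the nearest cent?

This is a tiny linear program; its minimum lies at a vertex of the feasible set. List the vertices and price them.
spinach only: max(92/21, 11/4) = 4.381 servings → $2.85.
kale only: max(92/55, 11/3) = 3.667 servings → $3.67.
carrots only: max(92/4, 11/1) = 23 servings → $9.20.
spinach + kale with both tight: 2.096 servings and 0.8726 servings → $2.23.
spinach + carrots: the both-tight solution has a negative serving — not a feasible corner.
kale + carrots with both tight: 1.116 servings and 7.651 servings → $4.18.
The minimum over all feasible corners is $2.23.

$2.23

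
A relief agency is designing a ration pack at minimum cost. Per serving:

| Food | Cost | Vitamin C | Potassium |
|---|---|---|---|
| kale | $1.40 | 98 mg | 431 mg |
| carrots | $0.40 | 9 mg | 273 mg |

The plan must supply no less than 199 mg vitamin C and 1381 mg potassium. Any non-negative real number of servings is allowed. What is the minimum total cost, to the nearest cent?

$3.43

An LP optimum is at a vertex; with two nutrient constraints at most two foods are used. Check each candidate.
kale only: max(199/98, 1381/431) = 3.204 servings → $4.49.
carrots only: max(199/9, 1381/273) = 22.11 servings → $8.84.
kale + carrots with both tight: 1.832 servings and 2.167 servings → $3.43.
The minimum over all feasible corners is $3.43.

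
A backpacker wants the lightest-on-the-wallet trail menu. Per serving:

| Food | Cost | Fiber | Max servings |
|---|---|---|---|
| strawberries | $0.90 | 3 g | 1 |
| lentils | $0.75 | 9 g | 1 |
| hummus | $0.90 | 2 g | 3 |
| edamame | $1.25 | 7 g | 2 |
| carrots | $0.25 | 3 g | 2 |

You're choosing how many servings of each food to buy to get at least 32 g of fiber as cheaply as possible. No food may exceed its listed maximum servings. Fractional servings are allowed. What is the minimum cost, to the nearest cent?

$4.65

Cost per g of fiber: lentils $0.0833, carrots $0.0833, edamame $0.1786, strawberries $0.3000, hummus $0.4500.
Take 1 serving of lentils: +9.0 g fiber for $0.75 (total $0.75, still need 23.0 g).
Take 2 servings of carrots: +6.0 g fiber for $0.50 (total $1.25, still need 17.0 g).
Take 2 servings of edamame: +14.0 g fiber for $2.50 (total $3.75, still need 3.0 g).
Take 1 serving of strawberries: +3.0 g fiber for $0.90 (total $4.65, still need 0.0 g).
Greedy by cheapest-per-g is optimal for a single linear constraint, so the minimum cost is $4.65.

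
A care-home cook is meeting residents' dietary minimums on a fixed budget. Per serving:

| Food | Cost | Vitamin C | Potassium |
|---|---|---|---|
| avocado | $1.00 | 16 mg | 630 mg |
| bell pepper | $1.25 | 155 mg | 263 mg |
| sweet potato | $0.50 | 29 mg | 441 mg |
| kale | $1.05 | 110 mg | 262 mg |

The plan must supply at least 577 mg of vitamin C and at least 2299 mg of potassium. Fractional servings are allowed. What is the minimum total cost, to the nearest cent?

Two binding constraints pin down two serving amounts, so the optimal mix uses at most two foods. The candidates are each food alone (scaled to the tighter of vitamin C/potassium) and each pair with both constraints tight.
avocado only: max(577/16, 2299/630) = 36.06 servings → $36.06.
bell pepper only: max(577/155, 2299/263) = 8.741 servings → $10.93.
sweet potato only: max(577/29, 2299/441) = 19.9 servings → $9.95.
kale only: max(577/110, 2299/262) = 8.775 servings → $9.21.
avocado + bell pepper with both tight: 2.19 servings and 3.497 servings → $6.56.
avocado + sweet potato with both targets exact would need a negative amount; discard.
avocado + kale with both tight: 1.562 servings and 5.018 servings → $6.83.
bell pepper + sweet potato with both tight: 3.092 servings and 3.369 servings → $5.55.
bell pepper + kale: intersection lies outside the first quadrant.
sweet potato + kale with both tight: 2.486 servings and 4.59 servings → $6.06.
The minimum over all feasible corners is $5.55.

$5.55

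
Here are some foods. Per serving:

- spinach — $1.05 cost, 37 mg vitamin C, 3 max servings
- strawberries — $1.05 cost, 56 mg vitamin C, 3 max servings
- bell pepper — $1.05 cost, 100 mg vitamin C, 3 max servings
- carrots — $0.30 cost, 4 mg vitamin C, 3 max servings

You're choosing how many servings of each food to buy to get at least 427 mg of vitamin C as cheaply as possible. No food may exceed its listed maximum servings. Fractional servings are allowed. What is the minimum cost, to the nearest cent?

$5.53

Cost per mg of vitamin C: bell pepper $0.0105, strawberries $0.0187, spinach $0.0284, carrots $0.0750.
Take 3 servings of bell pepper: +300.0 mg vitamin C for $3.15 (total $3.15, still need 127.0 mg).
Take 2.268 servings of strawberries: +127.0 mg vitamin C for $2.38 (total $5.53, still need 0.0 mg).
Greedy by cheapest-per-mg is optimal for a single linear constraint, so the minimum cost is $5.53.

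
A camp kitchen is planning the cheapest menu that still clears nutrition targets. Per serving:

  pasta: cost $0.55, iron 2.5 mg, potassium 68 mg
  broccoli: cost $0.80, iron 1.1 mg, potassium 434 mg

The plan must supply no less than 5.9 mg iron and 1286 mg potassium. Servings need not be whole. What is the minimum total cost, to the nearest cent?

This is a tiny linear program; its minimum lies at a vertex of the feasible set. List the vertices and price them.
pasta only: max(5.9/2.5, 1286/68) = 18.91 servings → $10.40.
broccoli only: max(5.9/1.1, 1286/434) = 5.364 servings → $4.29.
pasta + broccoli with both tight: 1.134 servings and 2.785 servings → $2.85.
Cheapest feasible corner: $2.85.

$2.85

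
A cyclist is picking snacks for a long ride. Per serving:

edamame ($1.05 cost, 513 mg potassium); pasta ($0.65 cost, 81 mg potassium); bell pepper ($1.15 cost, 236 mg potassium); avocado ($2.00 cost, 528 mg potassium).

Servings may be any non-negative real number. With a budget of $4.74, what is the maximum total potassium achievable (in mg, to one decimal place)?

2315.8 mg

Potassium per dollar: edamame 488.6, avocado 264, bell pepper 205.2, pasta 124.6.
With no serving limits, spend the whole cost allowance on edamame: $4.74 / $1.05 × 513 mg = 2315.8 mg.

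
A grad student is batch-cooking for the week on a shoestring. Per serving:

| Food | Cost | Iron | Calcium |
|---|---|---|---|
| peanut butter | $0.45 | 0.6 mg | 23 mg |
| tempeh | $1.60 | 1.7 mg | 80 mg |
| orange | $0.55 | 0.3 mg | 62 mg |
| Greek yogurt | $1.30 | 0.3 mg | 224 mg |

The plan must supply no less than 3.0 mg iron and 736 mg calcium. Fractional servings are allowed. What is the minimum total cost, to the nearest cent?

Check every corner: each single food scaled to meet both minima, and each pair solved so both constraints bind.
peanut butter only: max(3.0/0.6, 736/23) = 32 servings → $14.40.
tempeh only: max(3.0/1.7, 736/80) = 9.2 servings → $14.72.
orange only: max(3.0/0.3, 736/62) = 11.87 servings → $6.53.
Greek yogurt only: max(3.0/0.3, 736/224) = 10 servings → $13.00.
peanut butter + tempeh with both targets exact would need a negative amount; discard.
peanut butter + orange: intersection lies outside the first quadrant.
peanut butter + Greek yogurt with both tight: 3.539 servings and 2.922 servings → $5.39.
tempeh + orange: the both-tight solution has a negative serving — not a feasible corner.
tempeh + Greek yogurt with both tight: 1.265 servings and 2.834 servings → $5.71.
orange + Greek yogurt with both tight: 9.284 servings and 0.716 servings → $6.04.
The minimum over all feasible corners is $5.39.

$5.39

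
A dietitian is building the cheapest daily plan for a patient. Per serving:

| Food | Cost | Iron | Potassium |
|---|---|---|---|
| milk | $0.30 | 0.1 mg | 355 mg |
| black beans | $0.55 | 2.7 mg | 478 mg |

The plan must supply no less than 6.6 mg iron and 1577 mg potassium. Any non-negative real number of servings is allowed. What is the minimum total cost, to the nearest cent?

milk only: max(6.6/0.1, 1577/355) = 66 servings → $19.80.
black beans only: max(6.6/2.7, 1577/478) = 3.299 servings → $1.81.
milk + black beans with both tight: 1.211 servings and 2.4 servings → $1.68.
Cheapest feasible corner: $1.68.

$1.68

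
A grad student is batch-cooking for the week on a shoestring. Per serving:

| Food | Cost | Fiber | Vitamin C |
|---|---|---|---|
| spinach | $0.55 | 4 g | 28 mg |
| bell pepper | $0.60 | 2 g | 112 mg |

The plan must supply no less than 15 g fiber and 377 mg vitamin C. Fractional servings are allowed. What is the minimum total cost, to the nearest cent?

$2.96

The cheapest plan sits at a corner of the feasible region — with two constraints it uses at most two foods.
spinach only: max(15/4, 377/28) = 13.46 servings → $7.41.
bell pepper only: max(15/2, 377/112) = 7.5 servings → $4.50.
spinach + bell pepper with both tight: 2.362 servings and 2.776 servings → $2.96.
The minimum over all feasible corners is $2.96.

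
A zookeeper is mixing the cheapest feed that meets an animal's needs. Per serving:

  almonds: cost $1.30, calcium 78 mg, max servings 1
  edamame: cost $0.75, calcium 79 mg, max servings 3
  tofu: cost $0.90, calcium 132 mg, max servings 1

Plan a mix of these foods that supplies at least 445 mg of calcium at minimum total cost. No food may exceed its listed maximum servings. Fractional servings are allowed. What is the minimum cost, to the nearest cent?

Cost per mg of calcium: tofu $0.0068, edamame $0.0095, almonds $0.0167.
Take 1 serving of tofu: +132.0 mg calcium for $0.90 (total $0.90, still need 313.0 mg).
Take 3 servings of edamame: +237.0 mg calcium for $2.25 (total $3.15, still need 76.0 mg).
Take 0.9744 servings of almonds: +76.0 mg calcium for $1.27 (total $4.42, still need 0.0 mg).
Greedy by cheapest-per-mg is optimal for a single linear constraint, so the minimum cost is $4.42.

$4.42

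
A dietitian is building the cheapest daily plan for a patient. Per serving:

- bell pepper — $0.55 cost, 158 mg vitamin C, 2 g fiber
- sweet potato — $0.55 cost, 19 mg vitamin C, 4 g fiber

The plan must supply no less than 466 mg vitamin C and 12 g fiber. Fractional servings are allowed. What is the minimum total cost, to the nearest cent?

bell pepper only: max(466/158, 12/2) = 6 servings → $3.30.
sweet potato only: max(466/19, 12/4) = 24.53 servings → $13.49.
bell pepper + sweet potato with both tight: 2.754 servings and 1.623 servings → $2.41.
The minimum over all feasible corners is $2.41.

$2.41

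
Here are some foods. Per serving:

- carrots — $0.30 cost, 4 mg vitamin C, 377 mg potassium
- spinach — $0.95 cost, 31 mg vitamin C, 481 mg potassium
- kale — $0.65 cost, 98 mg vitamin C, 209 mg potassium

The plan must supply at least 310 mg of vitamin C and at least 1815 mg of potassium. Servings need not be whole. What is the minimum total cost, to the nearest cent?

The cheapest plan sits at a corner of the feasible region — with two constraints it uses at most two foods.
carrots only: max(310/4, 1815/377) = 77.5 servings → $23.25.
spinach only: max(310/31, 1815/481) = 10 servings → $9.50.
kale only: max(310/98, 1815/209) = 8.684 servings → $5.64.
carrots + spinach: intersection lies outside the first quadrant.
carrots + kale with both tight: 3.132 servings and 3.035 servings → $2.91.
spinach + kale with both tight: 2.781 servings and 2.284 servings → $4.13.
The minimum over all feasible corners is $2.91.

$2.91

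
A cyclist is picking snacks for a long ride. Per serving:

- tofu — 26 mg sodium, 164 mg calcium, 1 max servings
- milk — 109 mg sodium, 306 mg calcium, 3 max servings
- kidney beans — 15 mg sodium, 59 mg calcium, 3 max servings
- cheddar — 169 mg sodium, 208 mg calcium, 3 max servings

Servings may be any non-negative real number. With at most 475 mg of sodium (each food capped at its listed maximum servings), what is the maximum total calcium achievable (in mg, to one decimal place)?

Calcium per mg sodium: tofu 6.308, kidney beans 3.933, milk 2.807, cheddar 1.231.
Take 1 serving of tofu: uses 26 mg sodium, +164.0 mg calcium (running total 164.0 mg).
Take 3 servings of kidney beans: uses 45 mg sodium, +177.0 mg calcium (running total 341.0 mg).
Take 3 servings of milk: uses 327 mg sodium, +918.0 mg calcium (running total 1259.0 mg).
Take 0.4556 servings of cheddar: uses 77 mg sodium, +94.8 mg calcium (running total 1353.8 mg).
Filling greedily by calcium-per-mg sodium is optimal for one linear limit, giving 1353.8 mg.

1353.8 mg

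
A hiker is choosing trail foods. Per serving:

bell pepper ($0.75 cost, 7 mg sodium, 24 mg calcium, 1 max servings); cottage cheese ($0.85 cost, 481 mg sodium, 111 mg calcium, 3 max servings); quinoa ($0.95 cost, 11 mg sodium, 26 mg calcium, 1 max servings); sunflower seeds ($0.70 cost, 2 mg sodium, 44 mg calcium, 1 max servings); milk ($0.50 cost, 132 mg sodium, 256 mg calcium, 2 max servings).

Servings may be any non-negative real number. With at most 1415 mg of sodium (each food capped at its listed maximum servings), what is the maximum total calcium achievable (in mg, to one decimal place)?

Calcium per mg sodium: sunflower seeds 22, bell pepper 3.429, quinoa 2.364, milk 1.939, cottage cheese 0.2308.
Take 1 serving of sunflower seeds: uses 2 mg sodium, +44.0 mg calcium (running total 44.0 mg).
Take 1 serving of bell pepper: uses 7 mg sodium, +24.0 mg calcium (running total 68.0 mg).
Take 1 serving of quinoa: uses 11 mg sodium, +26.0 mg calcium (running total 94.0 mg).
Take 2 servings of milk: uses 264 mg sodium, +512.0 mg calcium (running total 606.0 mg).
Take 2.351 servings of cottage cheese: uses 1131 mg sodium, +261.0 mg calcium (running total 867.0 mg).
Greedy by best ratio exhausts the sodium allowance optimally: 867.0 mg.

867.0 mg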